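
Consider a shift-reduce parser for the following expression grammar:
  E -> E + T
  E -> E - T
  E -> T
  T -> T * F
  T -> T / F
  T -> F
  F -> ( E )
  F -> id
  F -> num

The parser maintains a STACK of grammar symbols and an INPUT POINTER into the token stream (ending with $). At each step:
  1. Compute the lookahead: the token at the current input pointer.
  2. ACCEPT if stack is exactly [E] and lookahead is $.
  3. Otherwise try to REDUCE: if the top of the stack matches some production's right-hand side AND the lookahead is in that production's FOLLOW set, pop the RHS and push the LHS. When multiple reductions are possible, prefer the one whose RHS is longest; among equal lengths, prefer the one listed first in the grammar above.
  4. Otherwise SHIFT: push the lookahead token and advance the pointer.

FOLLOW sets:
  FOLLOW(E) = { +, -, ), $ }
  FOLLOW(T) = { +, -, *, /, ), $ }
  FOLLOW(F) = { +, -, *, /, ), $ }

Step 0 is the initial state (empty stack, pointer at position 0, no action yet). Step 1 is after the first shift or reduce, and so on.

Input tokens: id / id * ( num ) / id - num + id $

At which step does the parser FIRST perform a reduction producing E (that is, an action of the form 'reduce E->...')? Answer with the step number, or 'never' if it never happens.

Step 1: shift id. Stack=[id] ptr=1 lookahead=/ remaining=[/ id * ( num ) / id - num + id $]
Step 2: reduce F->id. Stack=[F] ptr=1 lookahead=/ remaining=[/ id * ( num ) / id - num + id $]
Step 3: reduce T->F. Stack=[T] ptr=1 lookahead=/ remaining=[/ id * ( num ) / id - num + id $]
Step 4: shift /. Stack=[T /] ptr=2 lookahead=id remaining=[id * ( num ) / id - num + id $]
Step 5: shift id. Stack=[T / id] ptr=3 lookahead=* remaining=[* ( num ) / id - num + id $]
Step 6: reduce F->id. Stack=[T / F] ptr=3 lookahead=* remaining=[* ( num ) / id - num + id $]
Step 7: reduce T->T / F. Stack=[T] ptr=3 lookahead=* remaining=[* ( num ) / id - num + id $]
Step 8: shift *. Stack=[T *] ptr=4 lookahead=( remaining=[( num ) / id - num + id $]
Step 9: shift (. Stack=[T * (] ptr=5 lookahead=num remaining=[num ) / id - num + id $]
Step 10: shift num. Stack=[T * ( num] ptr=6 lookahead=) remaining=[) / id - num + id $]
Step 11: reduce F->num. Stack=[T * ( F] ptr=6 lookahead=) remaining=[) / id - num + id $]
Step 12: reduce T->F. Stack=[T * ( T] ptr=6 lookahead=) remaining=[) / id - num + id $]
Step 13: reduce E->T. Stack=[T * ( E] ptr=6 lookahead=) remaining=[) / id - num + id $]

Answer: 13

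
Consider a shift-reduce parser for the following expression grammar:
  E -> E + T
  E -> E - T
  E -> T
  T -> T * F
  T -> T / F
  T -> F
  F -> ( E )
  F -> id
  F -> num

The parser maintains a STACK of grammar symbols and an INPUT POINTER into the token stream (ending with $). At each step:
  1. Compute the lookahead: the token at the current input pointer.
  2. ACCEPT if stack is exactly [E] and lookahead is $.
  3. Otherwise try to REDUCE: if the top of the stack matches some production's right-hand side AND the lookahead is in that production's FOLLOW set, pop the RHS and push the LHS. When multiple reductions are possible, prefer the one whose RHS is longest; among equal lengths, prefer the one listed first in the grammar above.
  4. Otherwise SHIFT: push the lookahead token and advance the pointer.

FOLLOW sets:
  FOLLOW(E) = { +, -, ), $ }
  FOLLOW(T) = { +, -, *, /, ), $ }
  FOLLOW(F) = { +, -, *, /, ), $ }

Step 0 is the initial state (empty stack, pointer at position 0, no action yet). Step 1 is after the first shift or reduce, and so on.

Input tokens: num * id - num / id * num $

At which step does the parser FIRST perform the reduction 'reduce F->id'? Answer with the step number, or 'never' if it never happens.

Answer: 6

Derivation:
Step 1: shift num. Stack=[num] ptr=1 lookahead=* remaining=[* id - num / id * num $]
Step 2: reduce F->num. Stack=[F] ptr=1 lookahead=* remaining=[* id - num / id * num $]
Step 3: reduce T->F. Stack=[T] ptr=1 lookahead=* remaining=[* id - num / id * num $]
Step 4: shift *. Stack=[T *] ptr=2 lookahead=id remaining=[id - num / id * num $]
Step 5: shift id. Stack=[T * id] ptr=3 lookahead=- remaining=[- num / id * num $]
Step 6: reduce F->id. Stack=[T * F] ptr=3 lookahead=- remaining=[- num / id * num $]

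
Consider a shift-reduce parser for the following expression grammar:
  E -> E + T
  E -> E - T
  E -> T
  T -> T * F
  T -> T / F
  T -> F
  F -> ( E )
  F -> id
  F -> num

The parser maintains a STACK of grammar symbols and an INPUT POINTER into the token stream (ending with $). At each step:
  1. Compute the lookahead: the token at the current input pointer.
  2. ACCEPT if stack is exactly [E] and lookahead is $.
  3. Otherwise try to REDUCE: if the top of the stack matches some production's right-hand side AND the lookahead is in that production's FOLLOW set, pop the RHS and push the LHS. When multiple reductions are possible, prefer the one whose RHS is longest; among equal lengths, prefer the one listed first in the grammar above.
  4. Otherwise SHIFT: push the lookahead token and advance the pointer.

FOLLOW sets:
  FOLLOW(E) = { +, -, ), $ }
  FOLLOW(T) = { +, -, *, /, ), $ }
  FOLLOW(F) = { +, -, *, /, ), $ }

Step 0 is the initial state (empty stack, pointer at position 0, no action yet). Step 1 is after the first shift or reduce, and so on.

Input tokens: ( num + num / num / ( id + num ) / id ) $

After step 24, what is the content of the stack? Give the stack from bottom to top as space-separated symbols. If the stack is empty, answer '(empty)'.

Step 1: shift (. Stack=[(] ptr=1 lookahead=num remaining=[num + num / num / ( id + num ) / id ) $]
Step 2: shift num. Stack=[( num] ptr=2 lookahead=+ remaining=[+ num / num / ( id + num ) / id ) $]
Step 3: reduce F->num. Stack=[( F] ptr=2 lookahead=+ remaining=[+ num / num / ( id + num ) / id ) $]
Step 4: reduce T->F. Stack=[( T] ptr=2 lookahead=+ remaining=[+ num / num / ( id + num ) / id ) $]
Step 5: reduce E->T. Stack=[( E] ptr=2 lookahead=+ remaining=[+ num / num / ( id + num ) / id ) $]
Step 6: shift +. Stack=[( E +] ptr=3 lookahead=num remaining=[num / num / ( id + num ) / id ) $]
Step 7: shift num. Stack=[( E + num] ptr=4 lookahead=/ remaining=[/ num / ( id + num ) / id ) $]
Step 8: reduce F->num. Stack=[( E + F] ptr=4 lookahead=/ remaining=[/ num / ( id + num ) / id ) $]
Step 9: reduce T->F. Stack=[( E + T] ptr=4 lookahead=/ remaining=[/ num / ( id + num ) / id ) $]
Step 10: shift /. Stack=[( E + T /] ptr=5 lookahead=num remaining=[num / ( id + num ) / id ) $]
Step 11: shift num. Stack=[( E + T / num] ptr=6 lookahead=/ remaining=[/ ( id + num ) / id ) $]
Step 12: reduce F->num. Stack=[( E + T / F] ptr=6 lookahead=/ remaining=[/ ( id + num ) / id ) $]
Step 13: reduce T->T / F. Stack=[( E + T] ptr=6 lookahead=/ remaining=[/ ( id + num ) / id ) $]
Step 14: shift /. Stack=[( E + T /] ptr=7 lookahead=( remaining=[( id + num ) / id ) $]
Step 15: shift (. Stack=[( E + T / (] ptr=8 lookahead=id remaining=[id + num ) / id ) $]
Step 16: shift id. Stack=[( E + T / ( id] ptr=9 lookahead=+ remaining=[+ num ) / id ) $]
Step 17: reduce F->id. Stack=[( E + T / ( F] ptr=9 lookahead=+ remaining=[+ num ) / id ) $]
Step 18: reduce T->F. Stack=[( E + T / ( T] ptr=9 lookahead=+ remaining=[+ num ) / id ) $]
Step 19: reduce E->T. Stack=[( E + T / ( E] ptr=9 lookahead=+ remaining=[+ num ) / id ) $]
Step 20: shift +. Stack=[( E + T / ( E +] ptr=10 lookahead=num remaining=[num ) / id ) $]
Step 21: shift num. Stack=[( E + T / ( E + num] ptr=11 lookahead=) remaining=[) / id ) $]
Step 22: reduce F->num. Stack=[( E + T / ( E + F] ptr=11 lookahead=) remaining=[) / id ) $]
Step 23: reduce T->F. Stack=[( E + T / ( E + T] ptr=11 lookahead=) remaining=[) / id ) $]
Step 24: reduce E->E + T. Stack=[( E + T / ( E] ptr=11 lookahead=) remaining=[) / id ) $]

Answer: ( E + T / ( E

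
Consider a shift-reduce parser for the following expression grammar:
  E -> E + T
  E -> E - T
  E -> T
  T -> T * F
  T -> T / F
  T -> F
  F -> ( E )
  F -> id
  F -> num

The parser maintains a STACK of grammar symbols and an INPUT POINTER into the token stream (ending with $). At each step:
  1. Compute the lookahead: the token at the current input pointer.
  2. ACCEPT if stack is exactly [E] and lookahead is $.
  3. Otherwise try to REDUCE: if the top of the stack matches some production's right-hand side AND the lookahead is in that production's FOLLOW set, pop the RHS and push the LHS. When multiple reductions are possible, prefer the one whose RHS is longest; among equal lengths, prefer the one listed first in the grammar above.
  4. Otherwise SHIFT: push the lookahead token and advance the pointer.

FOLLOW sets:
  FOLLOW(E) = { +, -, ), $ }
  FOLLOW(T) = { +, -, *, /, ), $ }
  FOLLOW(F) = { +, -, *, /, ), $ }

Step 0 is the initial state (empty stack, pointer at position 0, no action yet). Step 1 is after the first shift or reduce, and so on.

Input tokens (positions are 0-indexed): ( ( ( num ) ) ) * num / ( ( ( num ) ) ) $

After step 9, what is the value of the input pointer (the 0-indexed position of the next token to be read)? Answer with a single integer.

Step 1: shift (. Stack=[(] ptr=1 lookahead=( remaining=[( ( num ) ) ) * num / ( ( ( num ) ) ) $]
Step 2: shift (. Stack=[( (] ptr=2 lookahead=( remaining=[( num ) ) ) * num / ( ( ( num ) ) ) $]
Step 3: shift (. Stack=[( ( (] ptr=3 lookahead=num remaining=[num ) ) ) * num / ( ( ( num ) ) ) $]
Step 4: shift num. Stack=[( ( ( num] ptr=4 lookahead=) remaining=[) ) ) * num / ( ( ( num ) ) ) $]
Step 5: reduce F->num. Stack=[( ( ( F] ptr=4 lookahead=) remaining=[) ) ) * num / ( ( ( num ) ) ) $]
Step 6: reduce T->F. Stack=[( ( ( T] ptr=4 lookahead=) remaining=[) ) ) * num / ( ( ( num ) ) ) $]
Step 7: reduce E->T. Stack=[( ( ( E] ptr=4 lookahead=) remaining=[) ) ) * num / ( ( ( num ) ) ) $]
Step 8: shift ). Stack=[( ( ( E )] ptr=5 lookahead=) remaining=[) ) * num / ( ( ( num ) ) ) $]
Step 9: reduce F->( E ). Stack=[( ( F] ptr=5 lookahead=) remaining=[) ) * num / ( ( ( num ) ) ) $]

Answer: 5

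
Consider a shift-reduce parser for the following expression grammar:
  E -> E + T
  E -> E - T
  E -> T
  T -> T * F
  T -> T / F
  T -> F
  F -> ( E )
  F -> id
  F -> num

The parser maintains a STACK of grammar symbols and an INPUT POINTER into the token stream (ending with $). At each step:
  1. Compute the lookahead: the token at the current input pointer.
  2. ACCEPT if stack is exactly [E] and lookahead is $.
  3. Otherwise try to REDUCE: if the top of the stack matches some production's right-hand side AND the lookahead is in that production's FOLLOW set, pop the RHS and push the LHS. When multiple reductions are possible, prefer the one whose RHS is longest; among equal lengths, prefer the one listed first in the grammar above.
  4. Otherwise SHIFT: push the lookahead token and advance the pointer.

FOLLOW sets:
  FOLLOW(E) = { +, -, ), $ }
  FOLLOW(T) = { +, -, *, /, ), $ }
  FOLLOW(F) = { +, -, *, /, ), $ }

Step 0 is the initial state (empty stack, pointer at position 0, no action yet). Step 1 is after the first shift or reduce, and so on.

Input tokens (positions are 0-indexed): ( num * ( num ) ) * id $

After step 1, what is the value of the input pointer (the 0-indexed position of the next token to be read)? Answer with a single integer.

Step 1: shift (. Stack=[(] ptr=1 lookahead=num remaining=[num * ( num ) ) * id $]

Answer: 1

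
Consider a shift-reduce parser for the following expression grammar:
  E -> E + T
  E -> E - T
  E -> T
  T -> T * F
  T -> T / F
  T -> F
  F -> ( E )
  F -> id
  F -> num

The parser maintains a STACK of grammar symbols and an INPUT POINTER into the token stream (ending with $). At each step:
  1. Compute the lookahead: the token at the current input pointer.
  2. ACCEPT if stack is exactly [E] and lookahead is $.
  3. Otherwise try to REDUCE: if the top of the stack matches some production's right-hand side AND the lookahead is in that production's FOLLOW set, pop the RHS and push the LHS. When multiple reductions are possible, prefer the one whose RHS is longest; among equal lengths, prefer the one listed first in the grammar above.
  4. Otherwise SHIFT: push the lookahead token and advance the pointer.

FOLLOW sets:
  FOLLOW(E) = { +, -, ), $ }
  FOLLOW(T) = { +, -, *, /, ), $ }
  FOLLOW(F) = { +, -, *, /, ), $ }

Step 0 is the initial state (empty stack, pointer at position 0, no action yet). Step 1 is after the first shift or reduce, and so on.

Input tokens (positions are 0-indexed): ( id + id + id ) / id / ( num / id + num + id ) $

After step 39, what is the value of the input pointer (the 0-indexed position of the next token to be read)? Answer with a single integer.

Step 1: shift (. Stack=[(] ptr=1 lookahead=id remaining=[id + id + id ) / id / ( num / id + num + id ) $]
Step 2: shift id. Stack=[( id] ptr=2 lookahead=+ remaining=[+ id + id ) / id / ( num / id + num + id ) $]
Step 3: reduce F->id. Stack=[( F] ptr=2 lookahead=+ remaining=[+ id + id ) / id / ( num / id + num + id ) $]
Step 4: reduce T->F. Stack=[( T] ptr=2 lookahead=+ remaining=[+ id + id ) / id / ( num / id + num + id ) $]
Step 5: reduce E->T. Stack=[( E] ptr=2 lookahead=+ remaining=[+ id + id ) / id / ( num / id + num + id ) $]
Step 6: shift +. Stack=[( E +] ptr=3 lookahead=id remaining=[id + id ) / id / ( num / id + num + id ) $]
Step 7: shift id. Stack=[( E + id] ptr=4 lookahead=+ remaining=[+ id ) / id / ( num / id + num + id ) $]
Step 8: reduce F->id. Stack=[( E + F] ptr=4 lookahead=+ remaining=[+ id ) / id / ( num / id + num + id ) $]
Step 9: reduce T->F. Stack=[( E + T] ptr=4 lookahead=+ remaining=[+ id ) / id / ( num / id + num + id ) $]
Step 10: reduce E->E + T. Stack=[( E] ptr=4 lookahead=+ remaining=[+ id ) / id / ( num / id + num + id ) $]
Step 11: shift +. Stack=[( E +] ptr=5 lookahead=id remaining=[id ) / id / ( num / id + num + id ) $]
Step 12: shift id. Stack=[( E + id] ptr=6 lookahead=) remaining=[) / id / ( num / id + num + id ) $]
Step 13: reduce F->id. Stack=[( E + F] ptr=6 lookahead=) remaining=[) / id / ( num / id + num + id ) $]
Step 14: reduce T->F. Stack=[( E + T] ptr=6 lookahead=) remaining=[) / id / ( num / id + num + id ) $]
Step 15: reduce E->E + T. Stack=[( E] ptr=6 lookahead=) remaining=[) / id / ( num / id + num + id ) $]
Step 16: shift ). Stack=[( E )] ptr=7 lookahead=/ remaining=[/ id / ( num / id + num + id ) $]
Step 17: reduce F->( E ). Stack=[F] ptr=7 lookahead=/ remaining=[/ id / ( num / id + num + id ) $]
Step 18: reduce T->F. Stack=[T] ptr=7 lookahead=/ remaining=[/ id / ( num / id + num + id ) $]
Step 19: shift /. Stack=[T /] ptr=8 lookahead=id remaining=[id / ( num / id + num + id ) $]
Step 20: shift id. Stack=[T / id] ptr=9 lookahead=/ remaining=[/ ( num / id + num + id ) $]
Step 21: reduce F->id. Stack=[T / F] ptr=9 lookahead=/ remaining=[/ ( num / id + num + id ) $]
Step 22: reduce T->T / F. Stack=[T] ptr=9 lookahead=/ remaining=[/ ( num / id + num + id ) $]
Step 23: shift /. Stack=[T /] ptr=10 lookahead=( remaining=[( num / id + num + id ) $]
Step 24: shift (. Stack=[T / (] ptr=11 lookahead=num remaining=[num / id + num + id ) $]
Step 25: shift num. Stack=[T / ( num] ptr=12 lookahead=/ remaining=[/ id + num + id ) $]
Step 26: reduce F->num. Stack=[T / ( F] ptr=12 lookahead=/ remaining=[/ id + num + id ) $]
Step 27: reduce T->F. Stack=[T / ( T] ptr=12 lookahead=/ remaining=[/ id + num + id ) $]
Step 28: shift /. Stack=[T / ( T /] ptr=13 lookahead=id remaining=[id + num + id ) $]
Step 29: shift id. Stack=[T / ( T / id] ptr=14 lookahead=+ remaining=[+ num + id ) $]
Step 30: reduce F->id. Stack=[T / ( T / F] ptr=14 lookahead=+ remaining=[+ num + id ) $]
Step 31: reduce T->T / F. Stack=[T / ( T] ptr=14 lookahead=+ remaining=[+ num + id ) $]
Step 32: reduce E->T. Stack=[T / ( E] ptr=14 lookahead=+ remaining=[+ num + id ) $]
Step 33: shift +. Stack=[T / ( E +] ptr=15 lookahead=num remaining=[num + id ) $]
Step 34: shift num. Stack=[T / ( E + num] ptr=16 lookahead=+ remaining=[+ id ) $]
Step 35: reduce F->num. Stack=[T / ( E + F] ptr=16 lookahead=+ remaining=[+ id ) $]
Step 36: reduce T->F. Stack=[T / ( E + T] ptr=16 lookahead=+ remaining=[+ id ) $]
Step 37: reduce E->E + T. Stack=[T / ( E] ptr=16 lookahead=+ remaining=[+ id ) $]
Step 38: shift +. Stack=[T / ( E +] ptr=17 lookahead=id remaining=[id ) $]
Step 39: shift id. Stack=[T / ( E + id] ptr=18 lookahead=) remaining=[) $]

Answer: 18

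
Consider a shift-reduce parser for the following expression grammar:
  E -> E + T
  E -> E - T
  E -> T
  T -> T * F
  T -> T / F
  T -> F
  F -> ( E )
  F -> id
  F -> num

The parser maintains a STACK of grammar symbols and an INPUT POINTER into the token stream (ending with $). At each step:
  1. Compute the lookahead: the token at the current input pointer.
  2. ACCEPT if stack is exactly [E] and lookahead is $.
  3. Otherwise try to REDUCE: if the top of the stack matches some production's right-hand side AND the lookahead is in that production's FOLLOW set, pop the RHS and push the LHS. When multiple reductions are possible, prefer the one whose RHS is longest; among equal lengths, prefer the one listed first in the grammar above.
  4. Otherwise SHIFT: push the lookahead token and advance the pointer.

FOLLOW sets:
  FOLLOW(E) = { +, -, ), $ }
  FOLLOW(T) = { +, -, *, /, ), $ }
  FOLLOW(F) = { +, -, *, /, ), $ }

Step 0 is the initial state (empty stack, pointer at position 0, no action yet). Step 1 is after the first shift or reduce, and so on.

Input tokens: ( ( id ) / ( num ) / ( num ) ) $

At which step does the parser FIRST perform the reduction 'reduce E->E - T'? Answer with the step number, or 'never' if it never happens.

Answer: never

Derivation:
Step 1: shift (. Stack=[(] ptr=1 lookahead=( remaining=[( id ) / ( num ) / ( num ) ) $]
Step 2: shift (. Stack=[( (] ptr=2 lookahead=id remaining=[id ) / ( num ) / ( num ) ) $]
Step 3: shift id. Stack=[( ( id] ptr=3 lookahead=) remaining=[) / ( num ) / ( num ) ) $]
Step 4: reduce F->id. Stack=[( ( F] ptr=3 lookahead=) remaining=[) / ( num ) / ( num ) ) $]
Step 5: reduce T->F. Stack=[( ( T] ptr=3 lookahead=) remaining=[) / ( num ) / ( num ) ) $]
Step 6: reduce E->T. Stack=[( ( E] ptr=3 lookahead=) remaining=[) / ( num ) / ( num ) ) $]
Step 7: shift ). Stack=[( ( E )] ptr=4 lookahead=/ remaining=[/ ( num ) / ( num ) ) $]
Step 8: reduce F->( E ). Stack=[( F] ptr=4 lookahead=/ remaining=[/ ( num ) / ( num ) ) $]
Step 9: reduce T->F. Stack=[( T] ptr=4 lookahead=/ remaining=[/ ( num ) / ( num ) ) $]
Step 10: shift /. Stack=[( T /] ptr=5 lookahead=( remaining=[( num ) / ( num ) ) $]
Step 11: shift (. Stack=[( T / (] ptr=6 lookahead=num remaining=[num ) / ( num ) ) $]
Step 12: shift num. Stack=[( T / ( num] ptr=7 lookahead=) remaining=[) / ( num ) ) $]
Step 13: reduce F->num. Stack=[( T / ( F] ptr=7 lookahead=) remaining=[) / ( num ) ) $]
Step 14: reduce T->F. Stack=[( T / ( T] ptr=7 lookahead=) remaining=[) / ( num ) ) $]
Step 15: reduce E->T. Stack=[( T / ( E] ptr=7 lookahead=) remaining=[) / ( num ) ) $]
Step 16: shift ). Stack=[( T / ( E )] ptr=8 lookahead=/ remaining=[/ ( num ) ) $]
Step 17: reduce F->( E ). Stack=[( T / F] ptr=8 lookahead=/ remaining=[/ ( num ) ) $]
Step 18: reduce T->T / F. Stack=[( T] ptr=8 lookahead=/ remaining=[/ ( num ) ) $]
Step 19: shift /. Stack=[( T /] ptr=9 lookahead=( remaining=[( num ) ) $]
Step 20: shift (. Stack=[( T / (] ptr=10 lookahead=num remaining=[num ) ) $]
Step 21: shift num. Stack=[( T / ( num] ptr=11 lookahead=) remaining=[) ) $]
Step 22: reduce F->num. Stack=[( T / ( F] ptr=11 lookahead=) remaining=[) ) $]
Step 23: reduce T->F. Stack=[( T / ( T] ptr=11 lookahead=) remaining=[) ) $]
Step 24: reduce E->T. Stack=[( T / ( E] ptr=11 lookahead=) remaining=[) ) $]
Step 25: shift ). Stack=[( T / ( E )] ptr=12 lookahead=) remaining=[) $]
Step 26: reduce F->( E ). Stack=[( T / F] ptr=12 lookahead=) remaining=[) $]
Step 27: reduce T->T / F. Stack=[( T] ptr=12 lookahead=) remaining=[) $]
Step 28: reduce E->T. Stack=[( E] ptr=12 lookahead=) remaining=[) $]
Step 29: shift ). Stack=[( E )] ptr=13 lookahead=$ remaining=[$]
Step 30: reduce F->( E ). Stack=[F] ptr=13 lookahead=$ remaining=[$]
Step 31: reduce T->F. Stack=[T] ptr=13 lookahead=$ remaining=[$]
Step 32: reduce E->T. Stack=[E] ptr=13 lookahead=$ remaining=[$]
Step 33: accept. Stack=[E] ptr=13 lookahead=$ remaining=[$]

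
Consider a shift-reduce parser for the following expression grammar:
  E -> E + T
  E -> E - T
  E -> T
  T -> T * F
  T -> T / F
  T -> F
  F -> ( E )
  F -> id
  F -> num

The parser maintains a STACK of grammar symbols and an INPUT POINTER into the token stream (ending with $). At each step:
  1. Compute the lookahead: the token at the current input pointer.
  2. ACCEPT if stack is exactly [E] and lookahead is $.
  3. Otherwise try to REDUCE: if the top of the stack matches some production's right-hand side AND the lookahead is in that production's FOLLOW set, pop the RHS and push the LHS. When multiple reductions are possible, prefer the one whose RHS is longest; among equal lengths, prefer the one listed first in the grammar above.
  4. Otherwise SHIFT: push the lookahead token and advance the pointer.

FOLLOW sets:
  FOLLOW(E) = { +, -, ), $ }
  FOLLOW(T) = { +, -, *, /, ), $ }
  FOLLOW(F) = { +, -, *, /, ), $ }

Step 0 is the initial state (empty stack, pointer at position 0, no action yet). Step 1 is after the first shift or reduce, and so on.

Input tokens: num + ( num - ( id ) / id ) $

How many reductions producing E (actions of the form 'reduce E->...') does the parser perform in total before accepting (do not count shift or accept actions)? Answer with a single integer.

Step 1: shift num. Stack=[num] ptr=1 lookahead=+ remaining=[+ ( num - ( id ) / id ) $]
Step 2: reduce F->num. Stack=[F] ptr=1 lookahead=+ remaining=[+ ( num - ( id ) / id ) $]
Step 3: reduce T->F. Stack=[T] ptr=1 lookahead=+ remaining=[+ ( num - ( id ) / id ) $]
Step 4: reduce E->T. Stack=[E] ptr=1 lookahead=+ remaining=[+ ( num - ( id ) / id ) $]
Step 5: shift +. Stack=[E +] ptr=2 lookahead=( remaining=[( num - ( id ) / id ) $]
Step 6: shift (. Stack=[E + (] ptr=3 lookahead=num remaining=[num - ( id ) / id ) $]
Step 7: shift num. Stack=[E + ( num] ptr=4 lookahead=- remaining=[- ( id ) / id ) $]
Step 8: reduce F->num. Stack=[E + ( F] ptr=4 lookahead=- remaining=[- ( id ) / id ) $]
Step 9: reduce T->F. Stack=[E + ( T] ptr=4 lookahead=- remaining=[- ( id ) / id ) $]
Step 10: reduce E->T. Stack=[E + ( E] ptr=4 lookahead=- remaining=[- ( id ) / id ) $]
Step 11: shift -. Stack=[E + ( E -] ptr=5 lookahead=( remaining=[( id ) / id ) $]
Step 12: shift (. Stack=[E + ( E - (] ptr=6 lookahead=id remaining=[id ) / id ) $]
Step 13: shift id. Stack=[E + ( E - ( id] ptr=7 lookahead=) remaining=[) / id ) $]
Step 14: reduce F->id. Stack=[E + ( E - ( F] ptr=7 lookahead=) remaining=[) / id ) $]
Step 15: reduce T->F. Stack=[E + ( E - ( T] ptr=7 lookahead=) remaining=[) / id ) $]
Step 16: reduce E->T. Stack=[E + ( E - ( E] ptr=7 lookahead=) remaining=[) / id ) $]
Step 17: shift ). Stack=[E + ( E - ( E )] ptr=8 lookahead=/ remaining=[/ id ) $]
Step 18: reduce F->( E ). Stack=[E + ( E - F] ptr=8 lookahead=/ remaining=[/ id ) $]
Step 19: reduce T->F. Stack=[E + ( E - T] ptr=8 lookahead=/ remaining=[/ id ) $]
Step 20: shift /. Stack=[E + ( E - T /] ptr=9 lookahead=id remaining=[id ) $]
Step 21: shift id. Stack=[E + ( E - T / id] ptr=10 lookahead=) remaining=[) $]
Step 22: reduce F->id. Stack=[E + ( E - T / F] ptr=10 lookahead=) remaining=[) $]
Step 23: reduce T->T / F. Stack=[E + ( E - T] ptr=10 lookahead=) remaining=[) $]
Step 24: reduce E->E - T. Stack=[E + ( E] ptr=10 lookahead=) remaining=[) $]
Step 25: shift ). Stack=[E + ( E )] ptr=11 lookahead=$ remaining=[$]
Step 26: reduce F->( E ). Stack=[E + F] ptr=11 lookahead=$ remaining=[$]
Step 27: reduce T->F. Stack=[E + T] ptr=11 lookahead=$ remaining=[$]
Step 28: reduce E->E + T. Stack=[E] ptr=11 lookahead=$ remaining=[$]
Step 29: accept. Stack=[E] ptr=11 lookahead=$ remaining=[$]

Answer: 5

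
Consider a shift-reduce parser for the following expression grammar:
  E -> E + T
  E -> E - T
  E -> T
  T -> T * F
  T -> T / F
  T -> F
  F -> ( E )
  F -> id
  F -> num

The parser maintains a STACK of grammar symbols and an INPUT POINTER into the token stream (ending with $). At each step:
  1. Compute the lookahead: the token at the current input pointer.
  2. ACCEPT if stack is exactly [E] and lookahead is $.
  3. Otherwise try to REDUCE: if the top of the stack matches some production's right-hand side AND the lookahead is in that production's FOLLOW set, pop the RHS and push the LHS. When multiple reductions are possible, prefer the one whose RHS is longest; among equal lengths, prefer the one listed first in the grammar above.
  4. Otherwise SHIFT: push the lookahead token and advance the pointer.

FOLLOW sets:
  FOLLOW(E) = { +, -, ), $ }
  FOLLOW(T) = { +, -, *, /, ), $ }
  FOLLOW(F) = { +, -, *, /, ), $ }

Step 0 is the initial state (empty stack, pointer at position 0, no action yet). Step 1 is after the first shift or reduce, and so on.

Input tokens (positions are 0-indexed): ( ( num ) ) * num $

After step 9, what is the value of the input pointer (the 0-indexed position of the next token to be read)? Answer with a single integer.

Step 1: shift (. Stack=[(] ptr=1 lookahead=( remaining=[( num ) ) * num $]
Step 2: shift (. Stack=[( (] ptr=2 lookahead=num remaining=[num ) ) * num $]
Step 3: shift num. Stack=[( ( num] ptr=3 lookahead=) remaining=[) ) * num $]
Step 4: reduce F->num. Stack=[( ( F] ptr=3 lookahead=) remaining=[) ) * num $]
Step 5: reduce T->F. Stack=[( ( T] ptr=3 lookahead=) remaining=[) ) * num $]
Step 6: reduce E->T. Stack=[( ( E] ptr=3 lookahead=) remaining=[) ) * num $]
Step 7: shift ). Stack=[( ( E )] ptr=4 lookahead=) remaining=[) * num $]
Step 8: reduce F->( E ). Stack=[( F] ptr=4 lookahead=) remaining=[) * num $]
Step 9: reduce T->F. Stack=[( T] ptr=4 lookahead=) remaining=[) * num $]

Answer: 4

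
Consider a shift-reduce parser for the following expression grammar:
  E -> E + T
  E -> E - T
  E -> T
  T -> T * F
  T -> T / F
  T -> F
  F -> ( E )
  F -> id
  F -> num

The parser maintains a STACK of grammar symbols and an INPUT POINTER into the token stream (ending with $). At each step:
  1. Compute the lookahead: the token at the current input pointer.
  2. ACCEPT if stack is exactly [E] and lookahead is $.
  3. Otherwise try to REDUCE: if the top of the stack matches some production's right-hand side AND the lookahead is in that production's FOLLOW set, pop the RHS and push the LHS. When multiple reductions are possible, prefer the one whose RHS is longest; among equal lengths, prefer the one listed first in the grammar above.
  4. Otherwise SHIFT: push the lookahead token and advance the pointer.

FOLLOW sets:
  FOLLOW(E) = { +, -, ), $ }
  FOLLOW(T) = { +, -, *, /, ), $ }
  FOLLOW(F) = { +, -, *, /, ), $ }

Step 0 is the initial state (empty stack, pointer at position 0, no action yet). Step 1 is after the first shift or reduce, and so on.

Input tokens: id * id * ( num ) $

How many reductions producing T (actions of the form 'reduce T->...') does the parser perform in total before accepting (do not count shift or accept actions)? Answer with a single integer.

Step 1: shift id. Stack=[id] ptr=1 lookahead=* remaining=[* id * ( num ) $]
Step 2: reduce F->id. Stack=[F] ptr=1 lookahead=* remaining=[* id * ( num ) $]
Step 3: reduce T->F. Stack=[T] ptr=1 lookahead=* remaining=[* id * ( num ) $]
Step 4: shift *. Stack=[T *] ptr=2 lookahead=id remaining=[id * ( num ) $]
Step 5: shift id. Stack=[T * id] ptr=3 lookahead=* remaining=[* ( num ) $]
Step 6: reduce F->id. Stack=[T * F] ptr=3 lookahead=* remaining=[* ( num ) $]
Step 7: reduce T->T * F. Stack=[T] ptr=3 lookahead=* remaining=[* ( num ) $]
Step 8: shift *. Stack=[T *] ptr=4 lookahead=( remaining=[( num ) $]
Step 9: shift (. Stack=[T * (] ptr=5 lookahead=num remaining=[num ) $]
Step 10: shift num. Stack=[T * ( num] ptr=6 lookahead=) remaining=[) $]
Step 11: reduce F->num. Stack=[T * ( F] ptr=6 lookahead=) remaining=[) $]
Step 12: reduce T->F. Stack=[T * ( T] ptr=6 lookahead=) remaining=[) $]
Step 13: reduce E->T. Stack=[T * ( E] ptr=6 lookahead=) remaining=[) $]
Step 14: shift ). Stack=[T * ( E )] ptr=7 lookahead=$ remaining=[$]
Step 15: reduce F->( E ). Stack=[T * F] ptr=7 lookahead=$ remaining=[$]
Step 16: reduce T->T * F. Stack=[T] ptr=7 lookahead=$ remaining=[$]
Step 17: reduce E->T. Stack=[E] ptr=7 lookahead=$ remaining=[$]
Step 18: accept. Stack=[E] ptr=7 lookahead=$ remaining=[$]

Answer: 4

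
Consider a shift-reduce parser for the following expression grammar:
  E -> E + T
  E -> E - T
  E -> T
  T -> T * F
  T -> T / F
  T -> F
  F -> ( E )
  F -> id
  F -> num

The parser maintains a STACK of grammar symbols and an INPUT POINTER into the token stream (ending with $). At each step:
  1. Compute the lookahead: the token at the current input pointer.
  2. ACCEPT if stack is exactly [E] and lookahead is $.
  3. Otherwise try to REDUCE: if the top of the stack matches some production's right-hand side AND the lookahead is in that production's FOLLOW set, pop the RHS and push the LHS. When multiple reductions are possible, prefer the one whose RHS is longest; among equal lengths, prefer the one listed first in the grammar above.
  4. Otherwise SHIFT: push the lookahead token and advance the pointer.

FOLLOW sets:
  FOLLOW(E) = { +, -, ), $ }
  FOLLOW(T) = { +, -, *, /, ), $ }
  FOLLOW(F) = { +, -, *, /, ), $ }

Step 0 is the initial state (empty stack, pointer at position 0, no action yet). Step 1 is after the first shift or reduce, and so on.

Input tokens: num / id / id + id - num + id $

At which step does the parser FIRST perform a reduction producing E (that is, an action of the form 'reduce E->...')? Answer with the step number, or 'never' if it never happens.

Step 1: shift num. Stack=[num] ptr=1 lookahead=/ remaining=[/ id / id + id - num + id $]
Step 2: reduce F->num. Stack=[F] ptr=1 lookahead=/ remaining=[/ id / id + id - num + id $]
Step 3: reduce T->F. Stack=[T] ptr=1 lookahead=/ remaining=[/ id / id + id - num + id $]
Step 4: shift /. Stack=[T /] ptr=2 lookahead=id remaining=[id / id + id - num + id $]
Step 5: shift id. Stack=[T / id] ptr=3 lookahead=/ remaining=[/ id + id - num + id $]
Step 6: reduce F->id. Stack=[T / F] ptr=3 lookahead=/ remaining=[/ id + id - num + id $]
Step 7: reduce T->T / F. Stack=[T] ptr=3 lookahead=/ remaining=[/ id + id - num + id $]
Step 8: shift /. Stack=[T /] ptr=4 lookahead=id remaining=[id + id - num + id $]
Step 9: shift id. Stack=[T / id] ptr=5 lookahead=+ remaining=[+ id - num + id $]
Step 10: reduce F->id. Stack=[T / F] ptr=5 lookahead=+ remaining=[+ id - num + id $]
Step 11: reduce T->T / F. Stack=[T] ptr=5 lookahead=+ remaining=[+ id - num + id $]
Step 12: reduce E->T. Stack=[E] ptr=5 lookahead=+ remaining=[+ id - num + id $]

Answer: 12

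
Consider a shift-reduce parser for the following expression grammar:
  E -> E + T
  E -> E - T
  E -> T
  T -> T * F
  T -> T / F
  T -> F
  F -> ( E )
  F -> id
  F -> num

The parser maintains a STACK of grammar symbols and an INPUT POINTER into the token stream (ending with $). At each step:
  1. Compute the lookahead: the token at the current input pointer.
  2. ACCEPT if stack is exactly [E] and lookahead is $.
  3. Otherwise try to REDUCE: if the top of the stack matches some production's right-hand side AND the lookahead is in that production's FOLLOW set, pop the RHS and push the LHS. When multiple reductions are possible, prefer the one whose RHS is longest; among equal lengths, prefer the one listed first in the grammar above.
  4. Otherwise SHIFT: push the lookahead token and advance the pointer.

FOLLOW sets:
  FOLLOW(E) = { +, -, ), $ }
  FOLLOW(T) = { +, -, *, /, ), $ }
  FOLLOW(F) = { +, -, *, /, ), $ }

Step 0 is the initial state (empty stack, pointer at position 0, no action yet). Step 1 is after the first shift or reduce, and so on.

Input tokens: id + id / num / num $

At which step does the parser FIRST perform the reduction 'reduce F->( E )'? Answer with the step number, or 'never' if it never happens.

Answer: never

Derivation:
Step 1: shift id. Stack=[id] ptr=1 lookahead=+ remaining=[+ id / num / num $]
Step 2: reduce F->id. Stack=[F] ptr=1 lookahead=+ remaining=[+ id / num / num $]
Step 3: reduce T->F. Stack=[T] ptr=1 lookahead=+ remaining=[+ id / num / num $]
Step 4: reduce E->T. Stack=[E] ptr=1 lookahead=+ remaining=[+ id / num / num $]
Step 5: shift +. Stack=[E +] ptr=2 lookahead=id remaining=[id / num / num $]
Step 6: shift id. Stack=[E + id] ptr=3 lookahead=/ remaining=[/ num / num $]
Step 7: reduce F->id. Stack=[E + F] ptr=3 lookahead=/ remaining=[/ num / num $]
Step 8: reduce T->F. Stack=[E + T] ptr=3 lookahead=/ remaining=[/ num / num $]
Step 9: shift /. Stack=[E + T /] ptr=4 lookahead=num remaining=[num / num $]
Step 10: shift num. Stack=[E + T / num] ptr=5 lookahead=/ remaining=[/ num $]
Step 11: reduce F->num. Stack=[E + T / F] ptr=5 lookahead=/ remaining=[/ num $]
Step 12: reduce T->T / F. Stack=[E + T] ptr=5 lookahead=/ remaining=[/ num $]
Step 13: shift /. Stack=[E + T /] ptr=6 lookahead=num remaining=[num $]
Step 14: shift num. Stack=[E + T / num] ptr=7 lookahead=$ remaining=[$]
Step 15: reduce F->num. Stack=[E + T / F] ptr=7 lookahead=$ remaining=[$]
Step 16: reduce T->T / F. Stack=[E + T] ptr=7 lookahead=$ remaining=[$]
Step 17: reduce E->E + T. Stack=[E] ptr=7 lookahead=$ remaining=[$]
Step 18: accept. Stack=[E] ptr=7 lookahead=$ remaining=[$]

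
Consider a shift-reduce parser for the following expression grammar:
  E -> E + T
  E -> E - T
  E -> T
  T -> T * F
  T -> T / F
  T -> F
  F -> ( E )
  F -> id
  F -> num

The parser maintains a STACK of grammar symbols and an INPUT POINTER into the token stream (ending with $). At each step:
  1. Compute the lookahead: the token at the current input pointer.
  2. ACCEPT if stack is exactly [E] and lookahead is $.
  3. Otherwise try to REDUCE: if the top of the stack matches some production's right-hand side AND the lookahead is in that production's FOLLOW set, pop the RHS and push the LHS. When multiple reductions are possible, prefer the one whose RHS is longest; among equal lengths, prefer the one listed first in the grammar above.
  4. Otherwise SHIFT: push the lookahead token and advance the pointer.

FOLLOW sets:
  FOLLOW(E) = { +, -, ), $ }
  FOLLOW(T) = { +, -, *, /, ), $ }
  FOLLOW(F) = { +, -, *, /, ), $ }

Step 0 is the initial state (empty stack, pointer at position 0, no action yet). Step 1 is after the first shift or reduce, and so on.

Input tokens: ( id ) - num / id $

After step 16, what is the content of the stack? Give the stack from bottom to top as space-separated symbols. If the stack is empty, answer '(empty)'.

Step 1: shift (. Stack=[(] ptr=1 lookahead=id remaining=[id ) - num / id $]
Step 2: shift id. Stack=[( id] ptr=2 lookahead=) remaining=[) - num / id $]
Step 3: reduce F->id. Stack=[( F] ptr=2 lookahead=) remaining=[) - num / id $]
Step 4: reduce T->F. Stack=[( T] ptr=2 lookahead=) remaining=[) - num / id $]
Step 5: reduce E->T. Stack=[( E] ptr=2 lookahead=) remaining=[) - num / id $]
Step 6: shift ). Stack=[( E )] ptr=3 lookahead=- remaining=[- num / id $]
Step 7: reduce F->( E ). Stack=[F] ptr=3 lookahead=- remaining=[- num / id $]
Step 8: reduce T->F. Stack=[T] ptr=3 lookahead=- remaining=[- num / id $]
Step 9: reduce E->T. Stack=[E] ptr=3 lookahead=- remaining=[- num / id $]
Step 10: shift -. Stack=[E -] ptr=4 lookahead=num remaining=[num / id $]
Step 11: shift num. Stack=[E - num] ptr=5 lookahead=/ remaining=[/ id $]
Step 12: reduce F->num. Stack=[E - F] ptr=5 lookahead=/ remaining=[/ id $]
Step 13: reduce T->F. Stack=[E - T] ptr=5 lookahead=/ remaining=[/ id $]
Step 14: shift /. Stack=[E - T /] ptr=6 lookahead=id remaining=[id $]
Step 15: shift id. Stack=[E - T / id] ptr=7 lookahead=$ remaining=[$]
Step 16: reduce F->id. Stack=[E - T / F] ptr=7 lookahead=$ remaining=[$]

Answer: E - T / F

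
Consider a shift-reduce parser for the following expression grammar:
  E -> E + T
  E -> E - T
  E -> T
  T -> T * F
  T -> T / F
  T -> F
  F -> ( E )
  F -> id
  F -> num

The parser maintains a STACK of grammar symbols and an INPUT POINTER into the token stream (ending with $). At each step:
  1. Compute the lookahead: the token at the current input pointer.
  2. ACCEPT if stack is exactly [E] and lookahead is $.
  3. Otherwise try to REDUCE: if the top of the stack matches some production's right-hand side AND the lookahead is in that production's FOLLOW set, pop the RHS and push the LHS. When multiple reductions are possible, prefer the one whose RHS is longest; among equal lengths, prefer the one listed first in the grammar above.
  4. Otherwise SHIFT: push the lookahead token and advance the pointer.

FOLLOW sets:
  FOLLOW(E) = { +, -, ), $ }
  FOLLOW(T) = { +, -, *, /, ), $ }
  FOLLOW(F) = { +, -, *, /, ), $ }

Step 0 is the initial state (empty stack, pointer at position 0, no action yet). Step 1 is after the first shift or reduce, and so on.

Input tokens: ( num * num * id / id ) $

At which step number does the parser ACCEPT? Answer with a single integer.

Answer: 22

Derivation:
Step 1: shift (. Stack=[(] ptr=1 lookahead=num remaining=[num * num * id / id ) $]
Step 2: shift num. Stack=[( num] ptr=2 lookahead=* remaining=[* num * id / id ) $]
Step 3: reduce F->num. Stack=[( F] ptr=2 lookahead=* remaining=[* num * id / id ) $]
Step 4: reduce T->F. Stack=[( T] ptr=2 lookahead=* remaining=[* num * id / id ) $]
Step 5: shift *. Stack=[( T *] ptr=3 lookahead=num remaining=[num * id / id ) $]
Step 6: shift num. Stack=[( T * num] ptr=4 lookahead=* remaining=[* id / id ) $]
Step 7: reduce F->num. Stack=[( T * F] ptr=4 lookahead=* remaining=[* id / id ) $]
Step 8: reduce T->T * F. Stack=[( T] ptr=4 lookahead=* remaining=[* id / id ) $]
Step 9: shift *. Stack=[( T *] ptr=5 lookahead=id remaining=[id / id ) $]
Step 10: shift id. Stack=[( T * id] ptr=6 lookahead=/ remaining=[/ id ) $]
Step 11: reduce F->id. Stack=[( T * F] ptr=6 lookahead=/ remaining=[/ id ) $]
Step 12: reduce T->T * F. Stack=[( T] ptr=6 lookahead=/ remaining=[/ id ) $]
Step 13: shift /. Stack=[( T /] ptr=7 lookahead=id remaining=[id ) $]
Step 14: shift id. Stack=[( T / id] ptr=8 lookahead=) remaining=[) $]
Step 15: reduce F->id. Stack=[( T / F] ptr=8 lookahead=) remaining=[) $]
Step 16: reduce T->T / F. Stack=[( T] ptr=8 lookahead=) remaining=[) $]
Step 17: reduce E->T. Stack=[( E] ptr=8 lookahead=) remaining=[) $]
Step 18: shift ). Stack=[( E )] ptr=9 lookahead=$ remaining=[$]
Step 19: reduce F->( E ). Stack=[F] ptr=9 lookahead=$ remaining=[$]
Step 20: reduce T->F. Stack=[T] ptr=9 lookahead=$ remaining=[$]
Step 21: reduce E->T. Stack=[E] ptr=9 lookahead=$ remaining=[$]
Step 22: accept. Stack=[E] ptr=9 lookahead=$ remaining=[$]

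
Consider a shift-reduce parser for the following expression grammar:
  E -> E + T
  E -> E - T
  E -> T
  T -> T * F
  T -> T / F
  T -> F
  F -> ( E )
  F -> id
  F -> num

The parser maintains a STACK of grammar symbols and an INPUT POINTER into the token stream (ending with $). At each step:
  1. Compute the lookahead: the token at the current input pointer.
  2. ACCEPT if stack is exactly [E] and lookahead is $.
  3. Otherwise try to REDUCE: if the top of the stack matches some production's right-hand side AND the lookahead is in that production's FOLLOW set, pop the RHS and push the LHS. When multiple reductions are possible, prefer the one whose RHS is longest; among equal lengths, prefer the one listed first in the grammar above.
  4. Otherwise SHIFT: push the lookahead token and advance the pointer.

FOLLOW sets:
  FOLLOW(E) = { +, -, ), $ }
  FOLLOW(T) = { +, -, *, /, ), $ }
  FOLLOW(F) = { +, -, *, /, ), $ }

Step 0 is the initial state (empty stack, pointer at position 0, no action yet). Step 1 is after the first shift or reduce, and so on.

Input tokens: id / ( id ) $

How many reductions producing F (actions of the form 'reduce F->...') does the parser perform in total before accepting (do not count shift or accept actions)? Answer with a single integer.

Answer: 3

Derivation:
Step 1: shift id. Stack=[id] ptr=1 lookahead=/ remaining=[/ ( id ) $]
Step 2: reduce F->id. Stack=[F] ptr=1 lookahead=/ remaining=[/ ( id ) $]
Step 3: reduce T->F. Stack=[T] ptr=1 lookahead=/ remaining=[/ ( id ) $]
Step 4: shift /. Stack=[T /] ptr=2 lookahead=( remaining=[( id ) $]
Step 5: shift (. Stack=[T / (] ptr=3 lookahead=id remaining=[id ) $]
Step 6: shift id. Stack=[T / ( id] ptr=4 lookahead=) remaining=[) $]
Step 7: reduce F->id. Stack=[T / ( F] ptr=4 lookahead=) remaining=[) $]
Step 8: reduce T->F. Stack=[T / ( T] ptr=4 lookahead=) remaining=[) $]
Step 9: reduce E->T. Stack=[T / ( E] ptr=4 lookahead=) remaining=[) $]
Step 10: shift ). Stack=[T / ( E )] ptr=5 lookahead=$ remaining=[$]
Step 11: reduce F->( E ). Stack=[T / F] ptr=5 lookahead=$ remaining=[$]
Step 12: reduce T->T / F. Stack=[T] ptr=5 lookahead=$ remaining=[$]
Step 13: reduce E->T. Stack=[E] ptr=5 lookahead=$ remaining=[$]
Step 14: accept. Stack=[E] ptr=5 lookahead=$ remaining=[$]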